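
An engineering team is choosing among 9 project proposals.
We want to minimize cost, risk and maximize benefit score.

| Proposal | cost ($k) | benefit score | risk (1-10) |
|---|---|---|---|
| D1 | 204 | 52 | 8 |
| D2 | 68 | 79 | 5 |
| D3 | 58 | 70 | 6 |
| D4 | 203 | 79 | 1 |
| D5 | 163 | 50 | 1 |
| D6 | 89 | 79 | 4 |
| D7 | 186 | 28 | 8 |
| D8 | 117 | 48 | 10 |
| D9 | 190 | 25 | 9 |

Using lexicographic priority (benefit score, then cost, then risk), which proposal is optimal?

D2

First maximize benefit score: best is 79, kept {D2, D4, D6}.
Then minimize cost: best is 68, kept {D2}.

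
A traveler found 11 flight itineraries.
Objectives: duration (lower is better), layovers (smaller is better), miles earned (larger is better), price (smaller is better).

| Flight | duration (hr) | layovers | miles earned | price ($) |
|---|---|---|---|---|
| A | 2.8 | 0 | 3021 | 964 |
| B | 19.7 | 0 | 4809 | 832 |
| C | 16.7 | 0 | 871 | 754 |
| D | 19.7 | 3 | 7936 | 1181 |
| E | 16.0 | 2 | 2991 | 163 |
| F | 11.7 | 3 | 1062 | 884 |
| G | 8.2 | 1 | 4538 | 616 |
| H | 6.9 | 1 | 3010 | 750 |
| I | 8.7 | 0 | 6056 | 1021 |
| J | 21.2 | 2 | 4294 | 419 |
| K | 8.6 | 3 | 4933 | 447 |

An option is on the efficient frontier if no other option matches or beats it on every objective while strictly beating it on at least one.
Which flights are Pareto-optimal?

A, B, C, D, E, G, H, I, J, K

A: not dominated (best duration).
B: not dominated.
C: not dominated.
D: not dominated (best miles earned).
E: not dominated (best price).
F: dominated by G (duration 8.2≤11.7, layovers 1≤3, miles earned 4538≥1062, price 616≤884).
G: not dominated.
H: not dominated.
I: not dominated.
J: not dominated.
K: not dominated.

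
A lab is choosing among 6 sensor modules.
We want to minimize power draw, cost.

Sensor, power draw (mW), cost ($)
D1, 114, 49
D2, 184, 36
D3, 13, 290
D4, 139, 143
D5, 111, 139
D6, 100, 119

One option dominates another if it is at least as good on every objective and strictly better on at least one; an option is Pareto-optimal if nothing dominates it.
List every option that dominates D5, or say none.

D6: power draw 100≤111, cost 119≤139 — dominates D5.
Others (D1, D2, D3, D4) are each worse than D5 on at least one objective.

D6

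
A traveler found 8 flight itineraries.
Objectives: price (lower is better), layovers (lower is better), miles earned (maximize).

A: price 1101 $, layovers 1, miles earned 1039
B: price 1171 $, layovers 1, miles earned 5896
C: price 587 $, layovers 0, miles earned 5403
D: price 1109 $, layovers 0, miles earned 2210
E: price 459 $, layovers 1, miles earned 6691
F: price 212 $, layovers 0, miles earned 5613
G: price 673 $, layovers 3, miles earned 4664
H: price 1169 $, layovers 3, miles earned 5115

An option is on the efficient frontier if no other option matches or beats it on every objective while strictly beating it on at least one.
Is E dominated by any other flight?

No

A: worse on price (1101 vs 459).
B: worse on price (1171 vs 459).
C: worse on price (587 vs 459).
D: worse on price (1109 vs 459).
F: worse on miles earned (5613 vs 6691).
G: worse on price (673 vs 459).
H: worse on price (1169 vs 459).
No option is at least as good as E on every objective and strictly better on one.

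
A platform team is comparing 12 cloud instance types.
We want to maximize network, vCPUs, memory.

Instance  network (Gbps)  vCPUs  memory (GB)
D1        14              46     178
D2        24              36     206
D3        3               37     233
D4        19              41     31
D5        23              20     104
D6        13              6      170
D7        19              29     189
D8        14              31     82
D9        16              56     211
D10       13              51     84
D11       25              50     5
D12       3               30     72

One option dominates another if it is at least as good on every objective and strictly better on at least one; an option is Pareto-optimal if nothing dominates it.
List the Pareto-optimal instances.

D1: dominated by D9 (network 16≥14, vCPUs 56≥46, memory 211≥178).
D2: not dominated.
D3: not dominated (best memory).
D4: not dominated.
D5: dominated by D2 (network 24≥23, vCPUs 36≥20, memory 206≥104).
D6: dominated by D1 (network 14≥13, vCPUs 46≥6, memory 178≥170).
D7: dominated by D2 (network 24≥19, vCPUs 36≥29, memory 206≥189).
D8: dominated by D1 (network 14≥14, vCPUs 46≥31, memory 178≥82).
D9: not dominated (best vCPUs).
D10: dominated by D9 (network 16≥13, vCPUs 56≥51, memory 211≥84).
D11: not dominated (best network).
D12: dominated by D1 (network 14≥3, vCPUs 46≥30, memory 178≥72).

D2, D3, D4, D9, D11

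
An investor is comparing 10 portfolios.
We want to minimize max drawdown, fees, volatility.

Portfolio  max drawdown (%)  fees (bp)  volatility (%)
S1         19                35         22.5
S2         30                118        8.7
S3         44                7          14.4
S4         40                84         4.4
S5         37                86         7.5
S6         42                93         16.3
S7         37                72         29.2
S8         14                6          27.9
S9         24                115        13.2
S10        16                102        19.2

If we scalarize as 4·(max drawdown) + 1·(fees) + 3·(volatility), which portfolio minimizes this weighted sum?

S1: 4·19 + 1·35 + 3·22.5 = 178.5
S2: 4·30 + 1·118 + 3·8.7 = 264.1
S3: 4·44 + 1·7 + 3·14.4 = 226.2
S4: 4·40 + 1·84 + 3·4.4 = 257.2
S5: 4·37 + 1·86 + 3·7.5 = 256.5
S6: 4·42 + 1·93 + 3·16.3 = 309.9
S7: 4·37 + 1·72 + 3·29.2 = 307.6
S8: 4·14 + 1·6 + 3·27.9 = 145.7
S9: 4·24 + 1·115 + 3·13.2 = 250.6
S10: 4·16 + 1·102 + 3·19.2 = 223.6
Lowest: S8 at 145.7.

S8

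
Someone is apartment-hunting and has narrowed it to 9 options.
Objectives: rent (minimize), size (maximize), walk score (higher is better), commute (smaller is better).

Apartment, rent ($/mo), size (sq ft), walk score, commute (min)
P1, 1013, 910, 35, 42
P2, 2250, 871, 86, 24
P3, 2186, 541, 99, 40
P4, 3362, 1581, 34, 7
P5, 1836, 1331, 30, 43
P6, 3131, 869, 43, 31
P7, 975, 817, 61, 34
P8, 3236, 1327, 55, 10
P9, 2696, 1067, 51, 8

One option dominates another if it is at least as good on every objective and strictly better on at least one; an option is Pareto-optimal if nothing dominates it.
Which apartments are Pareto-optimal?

P1: not dominated.
P2: not dominated.
P3: not dominated (best walk score).
P4: not dominated (best size).
P5: not dominated.
P6: dominated by P2 (rent 2250≤3131, size 871≥869, walk score 86≥43, commute 24≤31).
P7: not dominated (best rent).
P8: not dominated.
P9: not dominated.

P1, P2, P3, P4, P5, P7, P8, P9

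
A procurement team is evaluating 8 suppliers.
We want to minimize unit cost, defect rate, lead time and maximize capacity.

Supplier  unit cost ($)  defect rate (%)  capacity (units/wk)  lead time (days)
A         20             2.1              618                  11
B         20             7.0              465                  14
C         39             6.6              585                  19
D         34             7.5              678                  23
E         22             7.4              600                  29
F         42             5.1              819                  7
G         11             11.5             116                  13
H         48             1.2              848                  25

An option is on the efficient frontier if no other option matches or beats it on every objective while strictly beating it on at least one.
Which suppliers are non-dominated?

A: not dominated.
B: dominated by A (unit cost 20≤20, defect rate 2.1≤7.0, capacity 618≥465, lead time 11≤14).
C: dominated by A (unit cost 20≤39, defect rate 2.1≤6.6, capacity 618≥585, lead time 11≤19).
D: not dominated.
E: dominated by A (unit cost 20≤22, defect rate 2.1≤7.4, capacity 618≥600, lead time 11≤29).
F: not dominated (best lead time).
G: not dominated (best unit cost).
H: not dominated (best defect rate).

A, D, F, G, H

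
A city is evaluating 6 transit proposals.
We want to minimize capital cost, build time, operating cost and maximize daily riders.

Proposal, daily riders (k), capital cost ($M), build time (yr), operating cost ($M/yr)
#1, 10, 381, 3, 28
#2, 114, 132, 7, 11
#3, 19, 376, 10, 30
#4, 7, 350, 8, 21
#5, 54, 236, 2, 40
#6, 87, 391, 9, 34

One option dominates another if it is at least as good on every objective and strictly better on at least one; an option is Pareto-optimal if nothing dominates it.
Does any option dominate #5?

#1: worse on daily riders (10 vs 54).
#2: worse on build time (7 vs 2).
#3: worse on daily riders (19 vs 54).
#4: worse on daily riders (7 vs 54).
#6: worse on capital cost (391 vs 236).
No option is at least as good as #5 on every objective and strictly better on one.

No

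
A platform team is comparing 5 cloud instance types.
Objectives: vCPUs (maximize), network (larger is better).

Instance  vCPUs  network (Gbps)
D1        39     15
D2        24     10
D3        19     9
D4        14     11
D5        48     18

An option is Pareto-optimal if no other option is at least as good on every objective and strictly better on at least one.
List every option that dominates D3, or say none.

D1: vCPUs 39≥19, network 15≥9 — dominates D3.
D2: vCPUs 24≥19, network 10≥9 — dominates D3.
D5: vCPUs 48≥19, network 18≥9 — dominates D3.
Others (D4) are each worse than D3 on at least one objective.

D1, D2, D5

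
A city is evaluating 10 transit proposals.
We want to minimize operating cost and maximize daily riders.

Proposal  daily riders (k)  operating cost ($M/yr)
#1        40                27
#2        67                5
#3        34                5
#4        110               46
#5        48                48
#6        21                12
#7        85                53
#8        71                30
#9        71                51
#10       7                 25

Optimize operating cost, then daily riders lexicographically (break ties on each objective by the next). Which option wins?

First minimize operating cost: best is 5, kept {#2, #3}.
Then maximize daily riders: best is 67, kept {#2}.

#2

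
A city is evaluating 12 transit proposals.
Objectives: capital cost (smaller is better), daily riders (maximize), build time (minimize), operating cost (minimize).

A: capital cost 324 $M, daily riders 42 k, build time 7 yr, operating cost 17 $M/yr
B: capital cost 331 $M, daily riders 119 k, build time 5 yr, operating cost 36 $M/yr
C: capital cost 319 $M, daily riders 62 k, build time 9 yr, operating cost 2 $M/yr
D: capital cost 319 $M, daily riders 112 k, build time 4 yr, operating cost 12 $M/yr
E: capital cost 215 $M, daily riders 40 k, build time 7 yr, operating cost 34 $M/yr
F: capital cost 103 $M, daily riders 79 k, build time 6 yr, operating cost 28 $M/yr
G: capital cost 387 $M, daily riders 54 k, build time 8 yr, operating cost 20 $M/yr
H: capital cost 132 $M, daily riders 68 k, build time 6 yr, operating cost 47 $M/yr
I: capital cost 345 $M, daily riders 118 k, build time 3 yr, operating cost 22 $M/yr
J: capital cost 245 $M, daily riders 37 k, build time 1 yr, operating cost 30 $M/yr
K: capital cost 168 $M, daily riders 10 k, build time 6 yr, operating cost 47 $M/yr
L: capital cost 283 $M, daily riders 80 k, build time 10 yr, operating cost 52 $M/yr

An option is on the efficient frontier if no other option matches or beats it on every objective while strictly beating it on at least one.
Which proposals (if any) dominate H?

F: capital cost 103≤132, daily riders 79≥68, build time 6≤6, operating cost 28≤47 — dominates H.
Others (A, B, C, D, E, G, I, J, K, L) are each worse than H on at least one objective.

F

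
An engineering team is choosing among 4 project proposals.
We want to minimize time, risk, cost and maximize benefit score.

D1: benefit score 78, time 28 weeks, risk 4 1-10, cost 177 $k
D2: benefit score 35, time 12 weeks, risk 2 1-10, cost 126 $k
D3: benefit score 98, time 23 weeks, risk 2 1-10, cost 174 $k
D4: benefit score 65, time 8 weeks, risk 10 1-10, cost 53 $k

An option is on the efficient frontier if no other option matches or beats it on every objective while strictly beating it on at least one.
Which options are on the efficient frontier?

D1: dominated by D3 (benefit score 98≥78, time 23≤28, risk 2≤4, cost 174≤177).
D2: not dominated.
D3: not dominated (best benefit score).
D4: not dominated (best time).

D2, D3, D4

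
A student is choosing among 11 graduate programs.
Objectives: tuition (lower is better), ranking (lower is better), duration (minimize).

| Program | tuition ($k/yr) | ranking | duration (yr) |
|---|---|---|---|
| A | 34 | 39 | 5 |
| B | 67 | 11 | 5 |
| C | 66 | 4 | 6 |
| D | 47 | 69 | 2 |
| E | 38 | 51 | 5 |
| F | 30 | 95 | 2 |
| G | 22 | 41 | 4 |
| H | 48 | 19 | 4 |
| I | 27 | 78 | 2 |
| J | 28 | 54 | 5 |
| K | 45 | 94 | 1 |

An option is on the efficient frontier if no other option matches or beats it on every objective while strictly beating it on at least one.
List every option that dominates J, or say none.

G

G: tuition 22≤28, ranking 41≤54, duration 4≤5 — dominates J.
Others (A, B, C, D, E, F, H, I, K) are each worse than J on at least one objective.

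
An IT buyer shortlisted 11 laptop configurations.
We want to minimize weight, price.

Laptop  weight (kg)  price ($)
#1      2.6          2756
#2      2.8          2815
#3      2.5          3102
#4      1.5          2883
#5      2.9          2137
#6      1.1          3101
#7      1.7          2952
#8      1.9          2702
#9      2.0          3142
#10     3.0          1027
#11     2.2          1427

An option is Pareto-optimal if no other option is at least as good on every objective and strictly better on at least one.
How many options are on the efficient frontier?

#1: dominated by #8 (weight 1.9≤2.6, price 2702≤2756).
#2: dominated by #1 (weight 2.6≤2.8, price 2756≤2815).
#3: dominated by #4 (weight 1.5≤2.5, price 2883≤3102).
#4: not dominated.
#5: dominated by #11 (weight 2.2≤2.9, price 1427≤2137).
#6: not dominated (best weight).
#7: dominated by #4 (weight 1.5≤1.7, price 2883≤2952).
#8: not dominated.
#9: dominated by #4 (weight 1.5≤2.0, price 2883≤3142).
#10: not dominated (best price).
#11: not dominated.
Pareto-optimal: #4, #6, #8, #10, #11 → 5.

5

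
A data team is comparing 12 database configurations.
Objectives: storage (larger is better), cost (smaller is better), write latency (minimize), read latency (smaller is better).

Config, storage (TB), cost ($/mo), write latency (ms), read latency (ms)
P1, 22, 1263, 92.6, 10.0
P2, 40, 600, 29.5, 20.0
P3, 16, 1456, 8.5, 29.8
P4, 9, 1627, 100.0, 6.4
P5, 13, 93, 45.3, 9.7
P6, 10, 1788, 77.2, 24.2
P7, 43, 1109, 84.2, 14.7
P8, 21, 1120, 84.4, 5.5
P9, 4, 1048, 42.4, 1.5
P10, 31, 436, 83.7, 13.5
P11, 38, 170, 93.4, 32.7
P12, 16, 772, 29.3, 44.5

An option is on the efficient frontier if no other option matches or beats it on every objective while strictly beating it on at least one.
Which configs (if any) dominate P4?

P8: storage 21≥9, cost 1120≤1627, write latency 84.4≤100.0, read latency 5.5≤6.4 — dominates P4.
Others (P1, P2, P3, P5, P6, P7, P9, P10, P11, P12) are each worse than P4 on at least one objective.

P8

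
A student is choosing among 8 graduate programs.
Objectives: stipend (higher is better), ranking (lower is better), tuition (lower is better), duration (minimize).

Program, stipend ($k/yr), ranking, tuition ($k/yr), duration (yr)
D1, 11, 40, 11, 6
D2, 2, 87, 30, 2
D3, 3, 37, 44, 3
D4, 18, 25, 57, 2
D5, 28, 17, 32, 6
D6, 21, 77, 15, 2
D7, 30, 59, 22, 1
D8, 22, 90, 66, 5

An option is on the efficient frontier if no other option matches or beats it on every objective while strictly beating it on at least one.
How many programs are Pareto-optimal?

6

D1: not dominated (best tuition).
D2: dominated by D6 (stipend 21≥2, ranking 77≤87, tuition 15≤30, duration 2≤2).
D3: not dominated.
D4: not dominated.
D5: not dominated (best ranking).
D6: not dominated.
D7: not dominated (best stipend).
D8: dominated by D7 (stipend 30≥22, ranking 59≤90, tuition 22≤66, duration 1≤5).
Pareto-optimal: D1, D3, D4, D5, D6, D7 → 6.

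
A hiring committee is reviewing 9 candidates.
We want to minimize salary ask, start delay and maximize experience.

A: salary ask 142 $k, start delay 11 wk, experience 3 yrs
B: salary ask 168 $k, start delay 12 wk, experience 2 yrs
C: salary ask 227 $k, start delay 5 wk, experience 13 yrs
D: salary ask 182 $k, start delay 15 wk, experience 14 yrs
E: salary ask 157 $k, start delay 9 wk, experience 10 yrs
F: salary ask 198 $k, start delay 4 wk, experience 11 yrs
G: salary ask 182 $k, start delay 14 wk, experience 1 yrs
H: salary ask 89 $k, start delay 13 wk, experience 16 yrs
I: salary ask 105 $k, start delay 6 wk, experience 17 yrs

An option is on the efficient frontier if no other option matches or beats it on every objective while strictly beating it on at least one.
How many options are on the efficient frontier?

4

A: dominated by I (salary ask 105≤142, start delay 6≤11, experience 17≥3).
B: dominated by A (salary ask 142≤168, start delay 11≤12, experience 3≥2).
C: not dominated.
D: dominated by H (salary ask 89≤182, start delay 13≤15, experience 16≥14).
E: dominated by I (salary ask 105≤157, start delay 6≤9, experience 17≥10).
F: not dominated (best start delay).
G: dominated by A (salary ask 142≤182, start delay 11≤14, experience 3≥1).
H: not dominated (best salary ask).
I: not dominated (best experience).
Pareto-optimal: C, F, H, I → 4.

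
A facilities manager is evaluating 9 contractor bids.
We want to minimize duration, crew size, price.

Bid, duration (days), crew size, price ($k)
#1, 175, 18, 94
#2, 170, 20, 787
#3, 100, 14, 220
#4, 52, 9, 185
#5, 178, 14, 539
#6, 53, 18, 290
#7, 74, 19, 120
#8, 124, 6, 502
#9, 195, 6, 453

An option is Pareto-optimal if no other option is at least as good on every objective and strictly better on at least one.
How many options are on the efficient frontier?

5

#1: not dominated (best price).
#2: dominated by #3 (duration 100≤170, crew size 14≤20, price 220≤787).
#3: dominated by #4 (duration 52≤100, crew size 9≤14, price 185≤220).
#4: not dominated (best duration).
#5: dominated by #3 (duration 100≤178, crew size 14≤14, price 220≤539).
#6: dominated by #4 (duration 52≤53, crew size 9≤18, price 185≤290).
#7: not dominated.
#8: not dominated.
#9: not dominated.
Pareto-optimal: #1, #4, #7, #8, #9 → 5.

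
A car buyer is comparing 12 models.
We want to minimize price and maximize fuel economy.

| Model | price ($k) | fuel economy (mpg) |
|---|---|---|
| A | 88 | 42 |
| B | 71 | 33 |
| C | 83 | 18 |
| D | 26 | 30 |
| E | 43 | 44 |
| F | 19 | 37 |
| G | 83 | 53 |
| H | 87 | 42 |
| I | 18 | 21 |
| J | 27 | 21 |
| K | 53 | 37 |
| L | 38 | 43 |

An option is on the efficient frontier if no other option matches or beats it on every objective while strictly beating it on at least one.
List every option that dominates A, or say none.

E: price 43≤88, fuel economy 44≥42 — dominates A.
G: price 83≤88, fuel economy 53≥42 — dominates A.
H: price 87≤88, fuel economy 42≥42 — dominates A.
L: price 38≤88, fuel economy 43≥42 — dominates A.
Others (B, C, D, F, I, J, K) are each worse than A on at least one objective.

E, G, H, L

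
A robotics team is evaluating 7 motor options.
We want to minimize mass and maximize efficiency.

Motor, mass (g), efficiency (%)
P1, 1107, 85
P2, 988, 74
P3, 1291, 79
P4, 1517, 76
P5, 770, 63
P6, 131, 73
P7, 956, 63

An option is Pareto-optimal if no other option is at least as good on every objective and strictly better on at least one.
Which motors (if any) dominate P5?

P6: mass 131≤770, efficiency 73≥63 — dominates P5.
Others (P1, P2, P3, P4, P7) are each worse than P5 on at least one objective.

P6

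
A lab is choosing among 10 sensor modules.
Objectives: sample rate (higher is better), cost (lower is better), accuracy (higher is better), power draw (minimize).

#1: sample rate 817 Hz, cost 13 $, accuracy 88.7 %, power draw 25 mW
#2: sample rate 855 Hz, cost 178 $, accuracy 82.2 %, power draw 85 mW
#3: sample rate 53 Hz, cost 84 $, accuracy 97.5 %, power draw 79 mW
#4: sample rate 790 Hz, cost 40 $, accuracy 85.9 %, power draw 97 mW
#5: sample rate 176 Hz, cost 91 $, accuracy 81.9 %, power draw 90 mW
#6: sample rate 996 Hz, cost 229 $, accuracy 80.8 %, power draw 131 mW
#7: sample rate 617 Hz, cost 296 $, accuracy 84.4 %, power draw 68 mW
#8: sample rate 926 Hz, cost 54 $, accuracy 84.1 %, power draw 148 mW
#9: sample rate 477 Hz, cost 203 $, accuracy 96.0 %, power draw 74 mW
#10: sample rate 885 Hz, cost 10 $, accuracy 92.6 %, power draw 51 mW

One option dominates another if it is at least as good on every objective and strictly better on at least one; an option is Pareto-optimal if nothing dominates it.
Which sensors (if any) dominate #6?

#1: worse on sample rate (817 vs 996).
#2: worse on sample rate (855 vs 996).
#3: worse on sample rate (53 vs 996).
#4: worse on sample rate (790 vs 996).
#5: worse on sample rate (176 vs 996).
#7: worse on sample rate (617 vs 996).
#8: worse on sample rate (926 vs 996).
#9: worse on sample rate (477 vs 996).
#10: worse on sample rate (885 vs 996).
No option dominates #6.

none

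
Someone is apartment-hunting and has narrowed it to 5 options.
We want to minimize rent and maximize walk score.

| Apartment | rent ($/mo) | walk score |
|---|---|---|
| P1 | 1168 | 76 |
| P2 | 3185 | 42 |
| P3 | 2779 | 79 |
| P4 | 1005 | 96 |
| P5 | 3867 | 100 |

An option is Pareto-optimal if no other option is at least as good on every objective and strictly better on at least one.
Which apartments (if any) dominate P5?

P1: worse on walk score (76 vs 100).
P2: worse on walk score (42 vs 100).
P3: worse on walk score (79 vs 100).
P4: worse on walk score (96 vs 100).
No option dominates P5.

none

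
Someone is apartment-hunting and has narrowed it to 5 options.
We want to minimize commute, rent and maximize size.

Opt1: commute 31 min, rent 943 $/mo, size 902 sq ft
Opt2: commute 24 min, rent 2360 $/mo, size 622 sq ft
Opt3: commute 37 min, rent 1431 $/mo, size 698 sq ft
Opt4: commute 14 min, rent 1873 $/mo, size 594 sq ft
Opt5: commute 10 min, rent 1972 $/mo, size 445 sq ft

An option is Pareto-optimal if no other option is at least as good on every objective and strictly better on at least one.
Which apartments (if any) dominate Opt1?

Opt2: worse on rent (2360 vs 943).
Opt3: worse on commute (37 vs 31).
Opt4: worse on rent (1873 vs 943).
Opt5: worse on rent (1972 vs 943).
No option dominates Opt1.

none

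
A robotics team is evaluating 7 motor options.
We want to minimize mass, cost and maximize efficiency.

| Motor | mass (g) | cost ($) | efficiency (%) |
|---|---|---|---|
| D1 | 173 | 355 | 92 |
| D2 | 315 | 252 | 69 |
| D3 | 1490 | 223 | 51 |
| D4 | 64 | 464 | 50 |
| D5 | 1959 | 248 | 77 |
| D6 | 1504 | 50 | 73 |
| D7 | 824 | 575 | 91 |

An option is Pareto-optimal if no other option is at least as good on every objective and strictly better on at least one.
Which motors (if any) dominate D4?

none

D1: worse on mass (173 vs 64).
D2: worse on mass (315 vs 64).
D3: worse on mass (1490 vs 64).
D5: worse on mass (1959 vs 64).
D6: worse on mass (1504 vs 64).
D7: worse on mass (824 vs 64).
No option dominates D4.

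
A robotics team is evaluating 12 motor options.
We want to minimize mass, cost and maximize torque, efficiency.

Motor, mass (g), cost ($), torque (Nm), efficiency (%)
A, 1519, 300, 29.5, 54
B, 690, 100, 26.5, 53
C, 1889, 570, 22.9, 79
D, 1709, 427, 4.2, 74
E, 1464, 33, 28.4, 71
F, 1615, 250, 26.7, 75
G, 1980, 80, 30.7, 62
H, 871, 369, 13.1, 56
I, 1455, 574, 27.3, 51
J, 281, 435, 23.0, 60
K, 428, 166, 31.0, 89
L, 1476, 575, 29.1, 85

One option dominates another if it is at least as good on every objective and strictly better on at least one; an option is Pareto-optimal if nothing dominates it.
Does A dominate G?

No

A vs G: A is worse on cost (300 vs 80), so it does not dominate G.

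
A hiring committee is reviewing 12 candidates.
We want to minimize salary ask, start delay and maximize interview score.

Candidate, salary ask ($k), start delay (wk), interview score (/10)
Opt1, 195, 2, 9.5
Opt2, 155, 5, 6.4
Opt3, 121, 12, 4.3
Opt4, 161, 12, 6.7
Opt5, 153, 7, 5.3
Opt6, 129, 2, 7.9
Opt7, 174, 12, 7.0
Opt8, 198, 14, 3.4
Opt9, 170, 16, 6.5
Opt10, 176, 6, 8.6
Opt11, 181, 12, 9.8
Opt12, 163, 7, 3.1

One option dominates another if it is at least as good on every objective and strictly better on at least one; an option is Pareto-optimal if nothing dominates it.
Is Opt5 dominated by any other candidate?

Yes

Opt6 vs Opt5: salary ask 129≤153, start delay 2≤7, interview score 7.9≥5.3 — Opt6 is at least as good on every objective and strictly better on at least one, so Opt6 dominates Opt5.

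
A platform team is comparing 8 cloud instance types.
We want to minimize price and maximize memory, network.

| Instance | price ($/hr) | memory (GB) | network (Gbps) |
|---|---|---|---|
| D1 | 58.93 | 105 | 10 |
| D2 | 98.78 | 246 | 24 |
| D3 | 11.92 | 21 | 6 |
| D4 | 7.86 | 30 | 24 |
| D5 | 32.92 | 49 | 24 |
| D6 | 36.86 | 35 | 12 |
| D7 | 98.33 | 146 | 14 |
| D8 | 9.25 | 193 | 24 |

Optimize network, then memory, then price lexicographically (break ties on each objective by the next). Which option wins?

First maximize network: best is 24, kept {D2, D4, D5, D8}.
Then maximize memory: best is 246, kept {D2}.

D2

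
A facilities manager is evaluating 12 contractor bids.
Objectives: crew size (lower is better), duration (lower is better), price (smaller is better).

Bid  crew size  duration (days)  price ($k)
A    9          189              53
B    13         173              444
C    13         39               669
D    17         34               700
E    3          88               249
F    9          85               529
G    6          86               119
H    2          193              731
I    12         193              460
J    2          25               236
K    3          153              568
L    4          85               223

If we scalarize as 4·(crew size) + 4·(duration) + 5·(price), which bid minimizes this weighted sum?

A: 4·9 + 4·189 + 5·53 = 1057
B: 4·13 + 4·173 + 5·444 = 2964
C: 4·13 + 4·39 + 5·669 = 3553
D: 4·17 + 4·34 + 5·700 = 3704
E: 4·3 + 4·88 + 5·249 = 1609
F: 4·9 + 4·85 + 5·529 = 3021
G: 4·6 + 4·86 + 5·119 = 963
H: 4·2 + 4·193 + 5·731 = 4435
I: 4·12 + 4·193 + 5·460 = 3120
J: 4·2 + 4·25 + 5·236 = 1288
K: 4·3 + 4·153 + 5·568 = 3464
L: 4·4 + 4·85 + 5·223 = 1471
Lowest: G at 963.

G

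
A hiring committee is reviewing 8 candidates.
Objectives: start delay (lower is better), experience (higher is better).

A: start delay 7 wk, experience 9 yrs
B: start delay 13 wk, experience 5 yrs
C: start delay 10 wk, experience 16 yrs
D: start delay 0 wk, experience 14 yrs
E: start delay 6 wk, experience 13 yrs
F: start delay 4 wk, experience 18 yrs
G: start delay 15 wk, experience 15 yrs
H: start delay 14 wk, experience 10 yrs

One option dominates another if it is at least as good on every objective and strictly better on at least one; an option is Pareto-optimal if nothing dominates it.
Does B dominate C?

B vs C: B is worse on start delay (13 vs 10), so it does not dominate C.

No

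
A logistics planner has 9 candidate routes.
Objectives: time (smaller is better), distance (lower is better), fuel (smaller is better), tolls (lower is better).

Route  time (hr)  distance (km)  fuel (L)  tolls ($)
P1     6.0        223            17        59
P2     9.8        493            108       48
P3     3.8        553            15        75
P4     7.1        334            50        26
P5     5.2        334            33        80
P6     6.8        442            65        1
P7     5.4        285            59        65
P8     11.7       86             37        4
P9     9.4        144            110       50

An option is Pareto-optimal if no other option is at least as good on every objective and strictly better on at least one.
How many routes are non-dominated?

8

P1: not dominated.
P2: dominated by P4 (time 7.1≤9.8, distance 334≤493, fuel 50≤108, tolls 26≤48).
P3: not dominated (best time).
P4: not dominated.
P5: not dominated.
P6: not dominated (best tolls).
P7: not dominated.
P8: not dominated (best distance).
P9: not dominated.
Pareto-optimal: P1, P3, P4, P5, P6, P7, P8, P9 → 8.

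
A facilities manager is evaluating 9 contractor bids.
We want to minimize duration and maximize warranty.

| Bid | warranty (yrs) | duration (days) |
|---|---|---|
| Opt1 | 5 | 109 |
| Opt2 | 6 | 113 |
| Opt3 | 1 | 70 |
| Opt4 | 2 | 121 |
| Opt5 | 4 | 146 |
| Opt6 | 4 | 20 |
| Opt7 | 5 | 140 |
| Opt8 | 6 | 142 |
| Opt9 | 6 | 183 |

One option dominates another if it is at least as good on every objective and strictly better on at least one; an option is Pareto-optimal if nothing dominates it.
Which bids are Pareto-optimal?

Opt1, Opt2, Opt6

Opt1: not dominated.
Opt2: not dominated.
Opt3: dominated by Opt6 (warranty 4≥1, duration 20≤70).
Opt4: dominated by Opt1 (warranty 5≥2, duration 109≤121).
Opt5: dominated by Opt1 (warranty 5≥4, duration 109≤146).
Opt6: not dominated (best duration).
Opt7: dominated by Opt1 (warranty 5≥5, duration 109≤140).
Opt8: dominated by Opt2 (warranty 6≥6, duration 113≤142).
Opt9: dominated by Opt2 (warranty 6≥6, duration 113≤183).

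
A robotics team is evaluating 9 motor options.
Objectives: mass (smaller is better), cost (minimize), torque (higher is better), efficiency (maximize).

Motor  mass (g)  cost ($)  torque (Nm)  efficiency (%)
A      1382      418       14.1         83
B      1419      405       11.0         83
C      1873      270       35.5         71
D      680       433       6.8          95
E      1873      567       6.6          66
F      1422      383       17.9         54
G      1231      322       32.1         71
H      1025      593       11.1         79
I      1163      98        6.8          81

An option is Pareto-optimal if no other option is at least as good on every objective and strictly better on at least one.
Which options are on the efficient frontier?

A, B, C, D, G, H, I

A: not dominated.
B: not dominated.
C: not dominated (best torque).
D: not dominated (best mass).
E: dominated by A (mass 1382≤1873, cost 418≤567, torque 14.1≥6.6, efficiency 83≥66).
F: dominated by G (mass 1231≤1422, cost 322≤383, torque 32.1≥17.9, efficiency 71≥54).
G: not dominated.
H: not dominated.
I: not dominated (best cost).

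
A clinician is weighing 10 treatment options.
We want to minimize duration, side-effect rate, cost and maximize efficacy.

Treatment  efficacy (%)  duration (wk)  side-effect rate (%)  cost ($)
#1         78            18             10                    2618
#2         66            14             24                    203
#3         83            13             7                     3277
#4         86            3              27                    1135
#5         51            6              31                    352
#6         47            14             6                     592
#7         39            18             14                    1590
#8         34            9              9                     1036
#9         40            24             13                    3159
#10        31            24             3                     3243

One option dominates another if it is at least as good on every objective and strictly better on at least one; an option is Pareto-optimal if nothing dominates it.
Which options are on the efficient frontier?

#1, #2, #3, #4, #5, #6, #8, #10

#1: not dominated.
#2: not dominated (best cost).
#3: not dominated.
#4: not dominated (best efficacy).
#5: not dominated.
#6: not dominated.
#7: dominated by #6 (efficacy 47≥39, duration 14≤18, side-effect rate 6≤14, cost 592≤1590).
#8: not dominated.
#9: dominated by #1 (efficacy 78≥40, duration 18≤24, side-effect rate 10≤13, cost 2618≤3159).
#10: not dominated (best side-effect rate).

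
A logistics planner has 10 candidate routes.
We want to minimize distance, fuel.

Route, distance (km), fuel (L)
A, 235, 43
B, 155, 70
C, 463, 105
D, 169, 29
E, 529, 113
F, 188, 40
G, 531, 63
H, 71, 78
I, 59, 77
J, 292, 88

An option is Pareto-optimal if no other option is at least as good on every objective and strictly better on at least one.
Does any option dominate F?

D vs F: distance 169≤188, fuel 29≤40 — D is at least as good on every objective and strictly better on at least one, so D dominates F.

Yes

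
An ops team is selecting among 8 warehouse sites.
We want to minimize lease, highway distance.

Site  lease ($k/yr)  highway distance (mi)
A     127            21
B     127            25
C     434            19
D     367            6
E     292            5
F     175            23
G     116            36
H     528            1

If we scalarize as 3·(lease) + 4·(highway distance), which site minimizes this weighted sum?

A: 3·127 + 4·21 = 465
B: 3·127 + 4·25 = 481
C: 3·434 + 4·19 = 1378
D: 3·367 + 4·6 = 1125
E: 3·292 + 4·5 = 896
F: 3·175 + 4·23 = 617
G: 3·116 + 4·36 = 492
H: 3·528 + 4·1 = 1588
Lowest: A at 465.

A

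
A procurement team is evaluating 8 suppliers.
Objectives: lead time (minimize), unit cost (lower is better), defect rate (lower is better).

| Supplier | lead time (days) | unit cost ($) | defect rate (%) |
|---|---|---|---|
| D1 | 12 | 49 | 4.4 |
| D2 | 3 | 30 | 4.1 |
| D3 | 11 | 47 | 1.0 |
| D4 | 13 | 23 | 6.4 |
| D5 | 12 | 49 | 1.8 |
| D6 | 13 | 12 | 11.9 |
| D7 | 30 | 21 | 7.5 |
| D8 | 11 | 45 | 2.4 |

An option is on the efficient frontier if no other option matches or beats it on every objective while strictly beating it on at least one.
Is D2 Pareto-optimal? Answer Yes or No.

D1: worse on lead time (12 vs 3).
D3: worse on lead time (11 vs 3).
D4: worse on lead time (13 vs 3).
D5: worse on lead time (12 vs 3).
D6: worse on lead time (13 vs 3).
D7: worse on lead time (30 vs 3).
D8: worse on lead time (11 vs 3).
No option is at least as good as D2 on every objective and strictly better on one.

Yes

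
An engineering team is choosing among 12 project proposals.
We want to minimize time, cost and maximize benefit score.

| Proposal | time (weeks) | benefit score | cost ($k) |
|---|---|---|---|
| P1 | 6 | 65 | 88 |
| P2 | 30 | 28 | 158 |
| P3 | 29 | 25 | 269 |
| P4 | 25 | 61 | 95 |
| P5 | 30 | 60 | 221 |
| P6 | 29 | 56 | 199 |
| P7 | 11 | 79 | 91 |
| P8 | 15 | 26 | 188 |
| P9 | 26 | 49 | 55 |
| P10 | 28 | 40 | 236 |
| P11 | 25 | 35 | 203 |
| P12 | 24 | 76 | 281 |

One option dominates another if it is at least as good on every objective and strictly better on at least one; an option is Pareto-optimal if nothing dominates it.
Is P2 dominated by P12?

No

P12 vs P2: P12 is worse on cost (281 vs 158), so it does not dominate P2.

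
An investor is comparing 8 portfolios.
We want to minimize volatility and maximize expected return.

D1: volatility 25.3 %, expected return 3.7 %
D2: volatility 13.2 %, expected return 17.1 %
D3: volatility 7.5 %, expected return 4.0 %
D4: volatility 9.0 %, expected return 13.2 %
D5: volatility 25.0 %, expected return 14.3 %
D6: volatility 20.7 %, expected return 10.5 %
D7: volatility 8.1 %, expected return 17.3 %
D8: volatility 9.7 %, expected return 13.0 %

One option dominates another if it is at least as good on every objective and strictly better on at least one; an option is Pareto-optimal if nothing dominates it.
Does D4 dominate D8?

Yes

D4 vs D8: volatility 9.0≤9.7, expected return 13.2≥13.0 — D4 is at least as good on every objective with at least one strict improvement.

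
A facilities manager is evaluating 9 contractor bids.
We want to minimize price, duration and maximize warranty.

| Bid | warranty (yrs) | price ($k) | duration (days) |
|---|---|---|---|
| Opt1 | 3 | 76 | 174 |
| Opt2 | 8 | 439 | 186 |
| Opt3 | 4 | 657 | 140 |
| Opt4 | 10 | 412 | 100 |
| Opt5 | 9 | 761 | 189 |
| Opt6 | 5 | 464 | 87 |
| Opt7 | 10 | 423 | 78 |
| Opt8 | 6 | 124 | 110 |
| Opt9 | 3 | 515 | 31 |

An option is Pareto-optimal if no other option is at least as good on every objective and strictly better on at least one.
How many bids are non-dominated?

Opt1: not dominated (best price).
Opt2: dominated by Opt4 (warranty 10≥8, price 412≤439, duration 100≤186).
Opt3: dominated by Opt4 (warranty 10≥4, price 412≤657, duration 100≤140).
Opt4: not dominated.
Opt5: dominated by Opt4 (warranty 10≥9, price 412≤761, duration 100≤189).
Opt6: dominated by Opt7 (warranty 10≥5, price 423≤464, duration 78≤87).
Opt7: not dominated.
Opt8: not dominated.
Opt9: not dominated (best duration).
Pareto-optimal: Opt1, Opt4, Opt7, Opt8, Opt9 → 5.

5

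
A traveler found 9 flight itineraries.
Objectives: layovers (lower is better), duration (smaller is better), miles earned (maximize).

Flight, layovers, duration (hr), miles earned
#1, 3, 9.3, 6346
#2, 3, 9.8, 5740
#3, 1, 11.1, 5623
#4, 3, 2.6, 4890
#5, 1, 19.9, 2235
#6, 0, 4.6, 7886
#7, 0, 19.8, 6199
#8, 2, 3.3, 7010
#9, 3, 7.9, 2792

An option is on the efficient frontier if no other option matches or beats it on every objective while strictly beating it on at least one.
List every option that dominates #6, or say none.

#1: worse on layovers (3 vs 0).
#2: worse on layovers (3 vs 0).
#3: worse on layovers (1 vs 0).
#4: worse on layovers (3 vs 0).
#5: worse on layovers (1 vs 0).
#7: worse on duration (19.8 vs 4.6).
#8: worse on layovers (2 vs 0).
#9: worse on layovers (3 vs 0).
No option dominates #6.

none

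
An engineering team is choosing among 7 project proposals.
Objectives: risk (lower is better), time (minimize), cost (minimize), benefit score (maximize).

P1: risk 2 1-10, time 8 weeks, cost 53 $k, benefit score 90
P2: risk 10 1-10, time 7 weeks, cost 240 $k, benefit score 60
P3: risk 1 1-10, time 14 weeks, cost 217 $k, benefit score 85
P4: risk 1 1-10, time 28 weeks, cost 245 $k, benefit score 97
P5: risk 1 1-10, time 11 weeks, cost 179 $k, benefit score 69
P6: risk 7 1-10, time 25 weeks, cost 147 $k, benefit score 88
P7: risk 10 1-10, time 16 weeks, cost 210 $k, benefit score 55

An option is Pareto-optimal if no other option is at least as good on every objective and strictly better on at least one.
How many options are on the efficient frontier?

5

P1: not dominated (best cost).
P2: not dominated (best time).
P3: not dominated.
P4: not dominated (best benefit score).
P5: not dominated.
P6: dominated by P1 (risk 2≤7, time 8≤25, cost 53≤147, benefit score 90≥88).
P7: dominated by P1 (risk 2≤10, time 8≤16, cost 53≤210, benefit score 90≥55).
Pareto-optimal: P1, P2, P3, P4, P5 → 5.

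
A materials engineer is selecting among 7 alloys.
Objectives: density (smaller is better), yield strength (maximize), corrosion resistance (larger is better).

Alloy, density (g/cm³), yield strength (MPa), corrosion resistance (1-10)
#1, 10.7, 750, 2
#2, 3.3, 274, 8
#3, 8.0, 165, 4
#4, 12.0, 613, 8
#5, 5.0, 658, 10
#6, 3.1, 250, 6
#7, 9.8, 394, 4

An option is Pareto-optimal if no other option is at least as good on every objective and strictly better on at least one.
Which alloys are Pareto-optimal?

#1: not dominated (best yield strength).
#2: not dominated.
#3: dominated by #2 (density 3.3≤8.0, yield strength 274≥165, corrosion resistance 8≥4).
#4: dominated by #5 (density 5.0≤12.0, yield strength 658≥613, corrosion resistance 10≥8).
#5: not dominated (best corrosion resistance).
#6: not dominated (best density).
#7: dominated by #5 (density 5.0≤9.8, yield strength 658≥394, corrosion resistance 10≥4).

#1, #2, #5, #6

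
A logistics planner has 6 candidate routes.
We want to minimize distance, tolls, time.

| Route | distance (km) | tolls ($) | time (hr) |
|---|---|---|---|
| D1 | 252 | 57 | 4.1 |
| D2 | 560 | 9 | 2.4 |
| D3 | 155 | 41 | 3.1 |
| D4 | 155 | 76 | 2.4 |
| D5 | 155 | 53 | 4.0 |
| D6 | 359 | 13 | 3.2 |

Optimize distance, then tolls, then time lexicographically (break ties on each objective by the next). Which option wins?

First minimize distance: best is 155, kept {D3, D4, D5}.
Then minimize tolls: best is 41, kept {D3}.

D3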